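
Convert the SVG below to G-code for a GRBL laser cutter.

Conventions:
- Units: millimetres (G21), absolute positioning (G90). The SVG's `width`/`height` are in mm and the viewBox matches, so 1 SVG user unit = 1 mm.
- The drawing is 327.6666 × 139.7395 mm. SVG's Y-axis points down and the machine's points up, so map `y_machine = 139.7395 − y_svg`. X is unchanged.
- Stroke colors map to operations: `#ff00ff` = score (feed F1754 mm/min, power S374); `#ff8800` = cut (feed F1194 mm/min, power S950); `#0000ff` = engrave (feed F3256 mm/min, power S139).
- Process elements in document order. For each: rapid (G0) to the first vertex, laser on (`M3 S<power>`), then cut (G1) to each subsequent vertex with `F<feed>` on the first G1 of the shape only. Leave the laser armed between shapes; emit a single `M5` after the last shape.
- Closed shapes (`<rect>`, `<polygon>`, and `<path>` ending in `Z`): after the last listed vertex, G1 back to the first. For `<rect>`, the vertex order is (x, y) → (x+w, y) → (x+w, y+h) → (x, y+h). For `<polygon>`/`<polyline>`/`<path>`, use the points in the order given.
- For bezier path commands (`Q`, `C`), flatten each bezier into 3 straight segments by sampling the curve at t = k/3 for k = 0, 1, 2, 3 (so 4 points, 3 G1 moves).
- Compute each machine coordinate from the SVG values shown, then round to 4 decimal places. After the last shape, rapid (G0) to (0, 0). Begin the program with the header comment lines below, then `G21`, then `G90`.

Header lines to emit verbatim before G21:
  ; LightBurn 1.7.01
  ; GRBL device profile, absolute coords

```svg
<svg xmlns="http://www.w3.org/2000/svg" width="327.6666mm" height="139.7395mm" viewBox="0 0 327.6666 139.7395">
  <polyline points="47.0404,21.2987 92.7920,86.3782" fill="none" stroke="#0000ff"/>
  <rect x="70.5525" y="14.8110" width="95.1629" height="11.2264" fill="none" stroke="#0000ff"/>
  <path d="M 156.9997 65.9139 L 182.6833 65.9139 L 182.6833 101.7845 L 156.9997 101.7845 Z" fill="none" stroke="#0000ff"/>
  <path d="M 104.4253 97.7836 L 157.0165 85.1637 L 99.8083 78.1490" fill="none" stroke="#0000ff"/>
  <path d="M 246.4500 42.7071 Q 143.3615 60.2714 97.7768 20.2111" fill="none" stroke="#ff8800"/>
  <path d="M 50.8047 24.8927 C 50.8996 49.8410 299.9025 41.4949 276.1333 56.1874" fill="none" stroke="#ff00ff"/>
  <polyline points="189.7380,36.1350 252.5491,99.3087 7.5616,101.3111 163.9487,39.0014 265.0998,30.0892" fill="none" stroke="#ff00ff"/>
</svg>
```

; LightBurn 1.7.01
; GRBL device profile, absolute coords
G21
G90
G0 X47.0404 Y118.4408
M3 S139
G1 X92.7920 Y53.3613 F3256
G0 X70.5525 Y124.9285
M3 S139
G1 X165.7154 Y124.9285 F3256
G1 X165.7154 Y113.7021
G1 X70.5525 Y113.7021
G1 X70.5525 Y124.9285
G0 X156.9997 Y73.8256
M3 S139
G1 X182.6833 Y73.8256 F3256
G1 X182.6833 Y37.9550
G1 X156.9997 Y37.9550
G1 X156.9997 Y73.8256
G0 X104.4253 Y41.9559
M3 S139
G1 X157.0165 Y54.5758 F3256
G1 X99.8083 Y61.5905
G0 X246.4500 Y97.0324
M3 S950
G1 X184.1136 Y91.7256 F1194
G1 X134.5559 Y99.2243
G1 X97.7768 Y119.5284
G0 X50.8047 Y114.8468
M3 S374
G1 X114.5474 Y98.9102 F1754
G1 X228.3000 Y92.6515
G1 X276.1333 Y83.5521
G0 X189.7380 Y103.6045
M3 S374
G1 X252.5491 Y40.4308 F1754
G1 X7.5616 Y38.4284
G1 X163.9487 Y100.7381
G1 X265.0998 Y109.6503
M5
G0 X0.0000 Y0.0000

1 u = 1 mm; y_m = 139.7395 − y.

[1] `<polyline>` line segment, #0000ff→engrave S139 F3256: (47.0404,118.4408) → (92.7920,53.3613)

[2] `<rect>` rectangle, #0000ff→engrave S139 F3256: (70.5525,124.9285) → (165.7154,124.9285) → (165.7154,113.7021) → (70.5525,113.7021) → (70.5525,124.9285) (closed)

[3] `<path>` rectangle, #0000ff→engrave S139 F3256: (156.9997,73.8256) → (182.6833,73.8256) → (182.6833,37.9550) → (156.9997,37.9550) → (156.9997,73.8256) (closed)

[4] `<path>` open polyline, #0000ff→engrave S139 F3256: (104.4253,41.9559) → (157.0165,54.5758) → (99.8083,61.5905)

[5] `<path>` quadratic bezier, #ff8800→cut S950 F1194: (246.4500,97.0324) → (184.1136,91.7256) → (134.5559,99.2243) → (97.7768,119.5284)

[6] `<path>` cubic bezier, #ff00ff→score S374 F1754: (50.8047,114.8468) → (114.5474,98.9102) → (228.3000,92.6515) → (276.1333,83.5521)

[7] `<polyline>` open polyline, #ff00ff→score S374 F1754: (189.7380,103.6045) → (252.5491,40.4308) → (7.5616,38.4284) → (163.9487,100.7381) → (265.0998,109.6503)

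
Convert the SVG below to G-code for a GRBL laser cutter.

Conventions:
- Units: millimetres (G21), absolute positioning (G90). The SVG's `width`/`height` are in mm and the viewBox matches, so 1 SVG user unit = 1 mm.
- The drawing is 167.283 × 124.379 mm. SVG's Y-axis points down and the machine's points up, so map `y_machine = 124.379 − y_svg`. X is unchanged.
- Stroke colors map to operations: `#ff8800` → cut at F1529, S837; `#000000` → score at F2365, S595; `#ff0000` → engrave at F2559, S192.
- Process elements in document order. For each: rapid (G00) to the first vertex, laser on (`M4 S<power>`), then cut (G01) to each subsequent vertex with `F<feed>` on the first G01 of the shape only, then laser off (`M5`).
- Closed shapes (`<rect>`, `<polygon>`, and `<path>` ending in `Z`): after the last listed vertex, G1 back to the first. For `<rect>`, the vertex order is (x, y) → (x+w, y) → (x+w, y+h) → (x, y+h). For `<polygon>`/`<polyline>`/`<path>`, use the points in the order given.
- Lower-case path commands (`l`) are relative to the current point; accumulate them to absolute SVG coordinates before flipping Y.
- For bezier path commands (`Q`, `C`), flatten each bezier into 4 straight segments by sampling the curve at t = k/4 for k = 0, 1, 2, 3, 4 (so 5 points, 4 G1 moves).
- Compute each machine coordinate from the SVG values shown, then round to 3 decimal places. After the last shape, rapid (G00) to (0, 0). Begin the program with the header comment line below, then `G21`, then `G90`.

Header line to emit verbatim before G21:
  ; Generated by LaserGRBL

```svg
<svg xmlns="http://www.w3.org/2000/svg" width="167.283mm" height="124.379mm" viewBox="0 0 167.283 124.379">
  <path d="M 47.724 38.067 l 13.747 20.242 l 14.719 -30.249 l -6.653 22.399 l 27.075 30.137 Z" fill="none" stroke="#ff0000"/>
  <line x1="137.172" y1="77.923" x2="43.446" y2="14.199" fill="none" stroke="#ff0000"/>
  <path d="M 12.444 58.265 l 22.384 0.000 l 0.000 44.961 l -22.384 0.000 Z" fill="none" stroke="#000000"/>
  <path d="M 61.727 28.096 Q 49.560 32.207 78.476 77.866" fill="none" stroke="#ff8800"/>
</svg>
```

; Generated by LaserGRBL
G21
G90
G00 X47.724 Y86.312
M4 S192
G01 X61.471 Y66.070 F2559
G01 X76.190 Y96.319
G01 X69.537 Y73.920
G01 X96.612 Y43.783
G01 X47.724 Y86.312
M5
G00 X137.172 Y46.456
M4 S192
G01 X43.446 Y110.180 F2559
M5
G00 X12.444 Y66.114
M4 S595
G01 X34.828 Y66.114 F2365
G01 X34.828 Y21.153
G01 X12.444 Y21.153
G01 X12.444 Y66.114
M5
G00 X61.727 Y96.283
M4 S837
G01 X58.211 Y91.631 F1529
G01 X59.831 Y81.785
G01 X66.586 Y66.746
G01 X78.476 Y46.513
M5
G00 X0.000 Y0.000

viewBox `0 0 167.283 124.379` with mm width/height → 1 unit = 1 mm. Flip: y_m = 124.379 − y_svg.

**Shape 1** — `<path>` closed polygon, stroke `#ff0000` → engrave (S192, F2559). Machine vertices: (47.724,86.312) → (61.471,66.070) → (76.190,96.319) → (69.537,73.920) → (96.612,43.783) → (47.724,86.312). Closed: final G1 returns to the first vertex.

**Shape 2** — `<line>` line segment, stroke `#ff0000` → engrave (S192, F2559). Machine vertices: (137.172,46.456) → (43.446,110.180). Open path.

**Shape 3** — `<path>` rectangle, stroke `#000000` → score (S595, F2365). Machine vertices: (12.444,66.114) → (34.828,66.114) → (34.828,21.153) → (12.444,21.153) → (12.444,66.114). Closed: final G1 returns to the first vertex.

**Shape 4** — `<path>` quadratic bezier, stroke `#ff8800` → cut (S837, F1529). Control points (SVG): P0=(61.727,28.096), P1=(49.560,32.207), P2=(78.476,77.866); sampled at t=k/4. Machine vertices: (61.727,96.283) → (58.211,91.631) → (59.831,81.785) → (66.586,66.746) → (78.476,46.513). Open path.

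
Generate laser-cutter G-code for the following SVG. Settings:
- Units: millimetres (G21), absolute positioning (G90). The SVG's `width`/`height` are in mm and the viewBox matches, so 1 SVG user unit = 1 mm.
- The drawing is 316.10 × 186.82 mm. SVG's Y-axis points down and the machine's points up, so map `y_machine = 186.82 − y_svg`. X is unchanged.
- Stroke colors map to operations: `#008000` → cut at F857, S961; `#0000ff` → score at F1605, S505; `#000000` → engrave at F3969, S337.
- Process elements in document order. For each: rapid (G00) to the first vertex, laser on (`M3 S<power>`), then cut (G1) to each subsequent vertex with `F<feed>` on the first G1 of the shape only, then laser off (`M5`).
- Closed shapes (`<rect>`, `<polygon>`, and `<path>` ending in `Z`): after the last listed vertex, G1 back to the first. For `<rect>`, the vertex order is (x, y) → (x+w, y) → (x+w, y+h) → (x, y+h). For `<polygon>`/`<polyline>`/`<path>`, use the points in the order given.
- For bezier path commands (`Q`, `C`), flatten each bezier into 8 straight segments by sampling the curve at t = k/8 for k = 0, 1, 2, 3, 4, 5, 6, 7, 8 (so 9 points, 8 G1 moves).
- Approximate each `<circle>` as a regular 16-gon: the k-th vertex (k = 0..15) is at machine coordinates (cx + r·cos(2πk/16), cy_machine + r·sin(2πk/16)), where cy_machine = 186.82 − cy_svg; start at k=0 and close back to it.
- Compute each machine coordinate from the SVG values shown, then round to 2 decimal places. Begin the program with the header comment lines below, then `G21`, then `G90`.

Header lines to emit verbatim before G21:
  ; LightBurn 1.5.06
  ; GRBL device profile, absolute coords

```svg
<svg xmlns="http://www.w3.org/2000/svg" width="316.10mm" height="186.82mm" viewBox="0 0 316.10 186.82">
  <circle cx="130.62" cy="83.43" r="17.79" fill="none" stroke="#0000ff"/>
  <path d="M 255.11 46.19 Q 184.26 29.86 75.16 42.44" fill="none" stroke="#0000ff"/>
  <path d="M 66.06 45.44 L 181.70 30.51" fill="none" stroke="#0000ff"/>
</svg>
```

; LightBurn 1.5.06
; GRBL device profile, absolute coords
G21
G90
G00 X148.41 Y103.39
M3 S505
G1 X147.06 Y110.20 F1605
G1 X143.20 Y115.97
G1 X137.43 Y119.83
G1 X130.62 Y121.18
G1 X123.81 Y119.83
G1 X118.04 Y115.97
G1 X114.18 Y110.20
G1 X112.83 Y103.39
G1 X114.18 Y96.58
G1 X118.04 Y90.81
G1 X123.81 Y86.95
G1 X130.62 Y85.60
G1 X137.43 Y86.95
G1 X143.20 Y90.81
G1 X147.06 Y96.58
G1 X148.41 Y103.39
M5
G00 X255.11 Y140.63
M3 S505
G1 X236.80 Y144.26 F1605
G1 X217.29 Y146.99
G1 X196.59 Y148.81
G1 X174.70 Y149.73
G1 X151.61 Y149.75
G1 X127.32 Y148.86
G1 X101.84 Y147.07
G1 X75.16 Y144.38
M5
G00 X66.06 Y141.38
M3 S505
G1 X181.70 Y156.31 F1605
M5

1 u = 1 mm; y_m = 186.82 − y.

[1] `<circle>` circle, #0000ff→score S505 F1605: (148.41,103.39) → (147.06,110.20) → (143.20,115.97) → (137.43,119.83) → (130.62,121.18) → (123.81,119.83) → (118.04,115.97) → (114.18,110.20) → (112.83,103.39) → (114.18,96.58) → (118.04,90.81) → (123.81,86.95) → (130.62,85.60) → (137.43,86.95) → (143.20,90.81) → (147.06,96.58) → (148.41,103.39) (closed)

[2] `<path>` quadratic bezier, #0000ff→score S505 F1605: (255.11,140.63) → (236.80,144.26) → (217.29,146.99) → (196.59,148.81) → (174.70,149.73) → (151.61,149.75) → (127.32,148.86) → (101.84,147.07) → (75.16,144.38)

[3] `<path>` line segment, #0000ff→score S505 F1605: (66.06,141.38) → (181.70,156.31)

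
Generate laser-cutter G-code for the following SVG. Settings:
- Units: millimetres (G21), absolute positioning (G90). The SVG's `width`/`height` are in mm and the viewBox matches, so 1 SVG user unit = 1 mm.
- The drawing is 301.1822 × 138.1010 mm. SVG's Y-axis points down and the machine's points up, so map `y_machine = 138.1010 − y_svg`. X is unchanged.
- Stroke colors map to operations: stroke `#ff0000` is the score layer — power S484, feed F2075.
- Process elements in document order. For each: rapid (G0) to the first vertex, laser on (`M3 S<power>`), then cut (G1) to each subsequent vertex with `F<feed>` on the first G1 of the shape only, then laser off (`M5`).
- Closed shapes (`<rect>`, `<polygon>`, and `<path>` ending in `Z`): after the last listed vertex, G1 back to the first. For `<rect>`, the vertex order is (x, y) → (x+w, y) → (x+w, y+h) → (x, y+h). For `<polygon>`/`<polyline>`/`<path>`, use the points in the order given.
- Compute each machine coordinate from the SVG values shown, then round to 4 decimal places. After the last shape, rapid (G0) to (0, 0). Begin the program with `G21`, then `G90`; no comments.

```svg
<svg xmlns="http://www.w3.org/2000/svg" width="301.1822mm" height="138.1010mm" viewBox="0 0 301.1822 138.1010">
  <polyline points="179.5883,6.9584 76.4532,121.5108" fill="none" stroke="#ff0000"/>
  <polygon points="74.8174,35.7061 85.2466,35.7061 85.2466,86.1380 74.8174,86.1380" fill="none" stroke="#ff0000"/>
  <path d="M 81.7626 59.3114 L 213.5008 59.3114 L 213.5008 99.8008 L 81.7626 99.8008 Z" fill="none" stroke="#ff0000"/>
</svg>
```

1 u = 1 mm; y_m = 138.1010 − y.

[1] `<polyline>` line segment, #ff0000→score S484 F2075: (179.5883,131.1426) → (76.4532,16.5902)

[2] `<polygon>` rectangle, #ff0000→score S484 F2075: (74.8174,102.3949) → (85.2466,102.3949) → (85.2466,51.9630) → (74.8174,51.9630) → (74.8174,102.3949) (closed)

[3] `<path>` rectangle, #ff0000→score S484 F2075: (81.7626,78.7896) → (213.5008,78.7896) → (213.5008,38.3002) → (81.7626,38.3002) → (81.7626,78.7896) (closed)

G21
G90
G0 X179.5883 Y131.1426
M3 S484
G1 X76.4532 Y16.5902 F2075
M5
G0 X74.8174 Y102.3949
M3 S484
G1 X85.2466 Y102.3949 F2075
G1 X85.2466 Y51.9630
G1 X74.8174 Y51.9630
G1 X74.8174 Y102.3949
M5
G0 X81.7626 Y78.7896
M3 S484
G1 X213.5008 Y78.7896 F2075
G1 X213.5008 Y38.3002
G1 X81.7626 Y38.3002
G1 X81.7626 Y78.7896
M5
G0 X0.0000 Y0.0000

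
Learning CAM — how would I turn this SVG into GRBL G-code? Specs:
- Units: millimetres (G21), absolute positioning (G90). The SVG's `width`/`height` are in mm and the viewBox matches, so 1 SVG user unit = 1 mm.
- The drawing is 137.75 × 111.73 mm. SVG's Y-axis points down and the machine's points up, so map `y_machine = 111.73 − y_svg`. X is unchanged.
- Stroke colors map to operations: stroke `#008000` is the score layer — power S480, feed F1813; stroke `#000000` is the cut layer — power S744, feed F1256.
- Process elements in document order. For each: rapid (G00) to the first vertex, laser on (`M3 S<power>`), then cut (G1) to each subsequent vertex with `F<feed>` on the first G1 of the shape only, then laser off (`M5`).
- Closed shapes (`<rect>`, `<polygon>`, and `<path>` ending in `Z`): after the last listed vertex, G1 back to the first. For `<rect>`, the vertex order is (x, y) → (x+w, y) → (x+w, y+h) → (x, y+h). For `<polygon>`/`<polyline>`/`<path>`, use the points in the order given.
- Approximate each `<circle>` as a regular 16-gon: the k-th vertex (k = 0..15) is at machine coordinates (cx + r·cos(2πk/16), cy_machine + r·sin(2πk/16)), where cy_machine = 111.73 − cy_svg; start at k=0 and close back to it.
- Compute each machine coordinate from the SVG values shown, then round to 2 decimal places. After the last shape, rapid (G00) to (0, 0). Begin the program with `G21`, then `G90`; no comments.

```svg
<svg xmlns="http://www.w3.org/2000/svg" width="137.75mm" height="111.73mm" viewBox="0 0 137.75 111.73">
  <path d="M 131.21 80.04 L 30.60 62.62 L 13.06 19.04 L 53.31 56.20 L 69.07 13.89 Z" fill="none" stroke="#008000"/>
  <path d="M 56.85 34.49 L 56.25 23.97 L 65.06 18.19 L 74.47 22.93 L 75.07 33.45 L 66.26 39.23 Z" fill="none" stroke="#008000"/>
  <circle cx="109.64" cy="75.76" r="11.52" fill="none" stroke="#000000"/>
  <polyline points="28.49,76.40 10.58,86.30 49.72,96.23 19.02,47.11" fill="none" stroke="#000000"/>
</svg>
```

Since the viewBox matches the mm dimensions, user units are millimetres directly. The only transform is the Y-flip y_m = 111.73 − y_svg.

Shape 1 is a closed polygon drawn with `<path>`. Its stroke #008000 means score at S480, F1813. After flipping Y the toolpath is (131.21,31.69) → (30.60,49.11) → (13.06,92.69) → (53.31,55.53) → (69.07,97.84) → (131.21,31.69), returning to the start.

Shape 2 is a regular polygon drawn with `<path>`. Its stroke #008000 means score at S480, F1813. After flipping Y the toolpath is (56.85,77.24) → (56.25,87.76) → (65.06,93.54) → (74.47,88.80) → (75.07,78.28) → (66.26,72.50) → (56.85,77.24), returning to the start.

Shape 3 is a circle drawn with `<circle>`. Its stroke #000000 means cut at S744, F1256. After flipping Y the toolpath is (121.16,35.97) → (120.28,40.38) → (117.79,44.12) → (114.05,46.61) → (109.64,47.49) → (105.23,46.61) → (101.49,44.12) → (99.00,40.38) → (98.12,35.97) → (99.00,31.56) → (101.49,27.82) → (105.23,25.33) → (109.64,24.45) → (114.05,25.33) → (117.79,27.82) → (120.28,31.56) → (121.16,35.97), returning to the start.

Shape 4 is a open polyline drawn with `<polyline>`. Its stroke #000000 means cut at S744, F1256. After flipping Y the toolpath is (28.49,35.33) → (10.58,25.43) → (49.72,15.50) → (19.02,64.62).

G21
G90
G00 X131.21 Y31.69
M3 S480
G1 X30.60 Y49.11 F1813
G1 X13.06 Y92.69
G1 X53.31 Y55.53
G1 X69.07 Y97.84
G1 X131.21 Y31.69
M5
G00 X56.85 Y77.24
M3 S480
G1 X56.25 Y87.76 F1813
G1 X65.06 Y93.54
G1 X74.47 Y88.80
G1 X75.07 Y78.28
G1 X66.26 Y72.50
G1 X56.85 Y77.24
M5
G00 X121.16 Y35.97
M3 S744
G1 X120.28 Y40.38 F1256
G1 X117.79 Y44.12
G1 X114.05 Y46.61
G1 X109.64 Y47.49
G1 X105.23 Y46.61
G1 X101.49 Y44.12
G1 X99.00 Y40.38
G1 X98.12 Y35.97
G1 X99.00 Y31.56
G1 X101.49 Y27.82
G1 X105.23 Y25.33
G1 X109.64 Y24.45
G1 X114.05 Y25.33
G1 X117.79 Y27.82
G1 X120.28 Y31.56
G1 X121.16 Y35.97
M5
G00 X28.49 Y35.33
M3 S744
G1 X10.58 Y25.43 F1256
G1 X49.72 Y15.50
G1 X19.02 Y64.62
M5
G00 X0.00 Y0.00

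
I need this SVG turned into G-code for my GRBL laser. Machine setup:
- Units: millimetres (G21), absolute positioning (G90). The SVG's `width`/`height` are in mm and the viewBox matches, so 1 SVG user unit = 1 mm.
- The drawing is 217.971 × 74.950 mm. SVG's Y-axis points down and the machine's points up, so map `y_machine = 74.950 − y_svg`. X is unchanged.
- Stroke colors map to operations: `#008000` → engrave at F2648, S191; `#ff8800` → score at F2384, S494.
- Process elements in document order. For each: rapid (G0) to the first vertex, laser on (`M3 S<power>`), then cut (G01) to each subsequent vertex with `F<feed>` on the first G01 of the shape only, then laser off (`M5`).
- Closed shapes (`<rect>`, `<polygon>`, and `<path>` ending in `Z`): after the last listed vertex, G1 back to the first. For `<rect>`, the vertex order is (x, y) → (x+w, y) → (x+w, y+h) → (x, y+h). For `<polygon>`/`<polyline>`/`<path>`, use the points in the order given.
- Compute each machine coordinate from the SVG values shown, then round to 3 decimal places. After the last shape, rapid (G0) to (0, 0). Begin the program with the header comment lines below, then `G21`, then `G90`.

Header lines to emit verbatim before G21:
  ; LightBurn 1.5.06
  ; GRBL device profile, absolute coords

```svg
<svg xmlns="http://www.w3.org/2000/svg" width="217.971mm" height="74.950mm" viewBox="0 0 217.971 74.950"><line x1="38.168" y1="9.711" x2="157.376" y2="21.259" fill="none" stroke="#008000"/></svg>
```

; LightBurn 1.5.06
; GRBL device profile, absolute coords
G21
G90
G0 X38.168 Y65.239
M3 S191
G01 X157.376 Y53.691 F2648
M5
G0 X0.000 Y0.000

viewBox `0 0 217.971 74.950` with mm width/height → 1 unit = 1 mm. Flip: y_m = 74.950 − y_svg.

**Shape 1** — `<line>` line segment, stroke `#008000` → engrave (S191, F2648). Machine vertices: (38.168,65.239) → (157.376,53.691). Open path.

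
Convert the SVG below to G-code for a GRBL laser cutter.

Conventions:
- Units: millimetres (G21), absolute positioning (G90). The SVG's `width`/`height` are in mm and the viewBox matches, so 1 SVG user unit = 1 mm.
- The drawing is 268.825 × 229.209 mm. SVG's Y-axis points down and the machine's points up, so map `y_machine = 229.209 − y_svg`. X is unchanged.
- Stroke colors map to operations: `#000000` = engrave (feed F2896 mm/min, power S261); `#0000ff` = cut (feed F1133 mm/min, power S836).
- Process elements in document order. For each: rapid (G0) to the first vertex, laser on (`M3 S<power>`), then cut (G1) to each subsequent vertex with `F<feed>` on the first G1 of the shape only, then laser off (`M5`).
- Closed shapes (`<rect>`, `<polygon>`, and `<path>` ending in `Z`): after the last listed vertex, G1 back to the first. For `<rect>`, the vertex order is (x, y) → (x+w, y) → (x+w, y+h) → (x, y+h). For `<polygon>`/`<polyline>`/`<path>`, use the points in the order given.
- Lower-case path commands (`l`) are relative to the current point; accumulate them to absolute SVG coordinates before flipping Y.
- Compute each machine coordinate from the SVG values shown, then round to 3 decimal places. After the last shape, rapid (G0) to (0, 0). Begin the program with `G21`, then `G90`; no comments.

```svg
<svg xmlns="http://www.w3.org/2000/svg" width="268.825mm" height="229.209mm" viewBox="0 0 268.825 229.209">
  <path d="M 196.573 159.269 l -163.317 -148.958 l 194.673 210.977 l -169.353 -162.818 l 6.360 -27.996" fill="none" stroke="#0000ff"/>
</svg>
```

viewBox `0 0 268.825 229.209` with mm width/height → 1 unit = 1 mm. Flip: y_m = 229.209 − y_svg.

**Shape 1** — `<path>` open polyline, stroke `#0000ff` → cut (S836, F1133). Machine vertices: (196.573,69.940) → (33.256,218.898) → (227.929,7.921) → (58.576,170.739) → (64.936,198.735). Open path.

G21
G90
G0 X196.573 Y69.940
M3 S836
G1 X33.256 Y218.898 F1133
G1 X227.929 Y7.921
G1 X58.576 Y170.739
G1 X64.936 Y198.735
M5
G0 X0.000 Y0.000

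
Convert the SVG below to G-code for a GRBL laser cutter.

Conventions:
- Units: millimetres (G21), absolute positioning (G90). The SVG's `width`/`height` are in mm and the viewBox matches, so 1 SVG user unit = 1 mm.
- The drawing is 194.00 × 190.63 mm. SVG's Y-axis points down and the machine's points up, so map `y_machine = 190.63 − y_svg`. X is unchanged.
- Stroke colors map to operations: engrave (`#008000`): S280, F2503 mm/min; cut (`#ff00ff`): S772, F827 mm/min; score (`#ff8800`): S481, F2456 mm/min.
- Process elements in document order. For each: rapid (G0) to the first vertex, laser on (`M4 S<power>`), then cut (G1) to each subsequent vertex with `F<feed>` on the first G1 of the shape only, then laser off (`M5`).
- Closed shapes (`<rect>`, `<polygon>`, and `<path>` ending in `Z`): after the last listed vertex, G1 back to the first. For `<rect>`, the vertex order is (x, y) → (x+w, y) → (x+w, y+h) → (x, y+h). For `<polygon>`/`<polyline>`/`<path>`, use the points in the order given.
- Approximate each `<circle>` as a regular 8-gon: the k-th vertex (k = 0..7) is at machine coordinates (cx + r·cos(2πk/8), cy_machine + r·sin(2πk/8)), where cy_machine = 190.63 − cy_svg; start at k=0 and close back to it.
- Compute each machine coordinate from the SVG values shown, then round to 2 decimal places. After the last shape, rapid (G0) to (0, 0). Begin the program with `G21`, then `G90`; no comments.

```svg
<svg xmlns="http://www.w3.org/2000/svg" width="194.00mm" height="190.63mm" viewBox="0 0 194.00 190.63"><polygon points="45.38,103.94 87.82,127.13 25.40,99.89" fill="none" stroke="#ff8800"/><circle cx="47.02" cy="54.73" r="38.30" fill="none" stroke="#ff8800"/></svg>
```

viewBox `0 0 194.00 190.63` with mm width/height → 1 unit = 1 mm. Flip: y_m = 190.63 − y_svg.

**Shape 1** — `<polygon>` closed polygon, stroke `#ff8800` → score (S481, F2456). Machine vertices: (45.38,86.69) → (87.82,63.50) → (25.40,90.74) → (45.38,86.69). Closed: final G1 returns to the first vertex.

**Shape 2** — `<circle>` circle, stroke `#ff8800` → score (S481, F2456). Machine vertices: (85.32,135.90) → (74.10,162.98) → (47.02,174.20) → (19.94,162.98) → (8.72,135.90) → (19.94,108.82) → (47.02,97.60) → (74.10,108.82) → (85.32,135.90). Closed: final G1 returns to the first vertex.

G21
G90
G0 X45.38 Y86.69
M4 S481
G1 X87.82 Y63.50 F2456
G1 X25.40 Y90.74
G1 X45.38 Y86.69
M5
G0 X85.32 Y135.90
M4 S481
G1 X74.10 Y162.98 F2456
G1 X47.02 Y174.20
G1 X19.94 Y162.98
G1 X8.72 Y135.90
G1 X19.94 Y108.82
G1 X47.02 Y97.60
G1 X74.10 Y108.82
G1 X85.32 Y135.90
M5
G0 X0.00 Y0.00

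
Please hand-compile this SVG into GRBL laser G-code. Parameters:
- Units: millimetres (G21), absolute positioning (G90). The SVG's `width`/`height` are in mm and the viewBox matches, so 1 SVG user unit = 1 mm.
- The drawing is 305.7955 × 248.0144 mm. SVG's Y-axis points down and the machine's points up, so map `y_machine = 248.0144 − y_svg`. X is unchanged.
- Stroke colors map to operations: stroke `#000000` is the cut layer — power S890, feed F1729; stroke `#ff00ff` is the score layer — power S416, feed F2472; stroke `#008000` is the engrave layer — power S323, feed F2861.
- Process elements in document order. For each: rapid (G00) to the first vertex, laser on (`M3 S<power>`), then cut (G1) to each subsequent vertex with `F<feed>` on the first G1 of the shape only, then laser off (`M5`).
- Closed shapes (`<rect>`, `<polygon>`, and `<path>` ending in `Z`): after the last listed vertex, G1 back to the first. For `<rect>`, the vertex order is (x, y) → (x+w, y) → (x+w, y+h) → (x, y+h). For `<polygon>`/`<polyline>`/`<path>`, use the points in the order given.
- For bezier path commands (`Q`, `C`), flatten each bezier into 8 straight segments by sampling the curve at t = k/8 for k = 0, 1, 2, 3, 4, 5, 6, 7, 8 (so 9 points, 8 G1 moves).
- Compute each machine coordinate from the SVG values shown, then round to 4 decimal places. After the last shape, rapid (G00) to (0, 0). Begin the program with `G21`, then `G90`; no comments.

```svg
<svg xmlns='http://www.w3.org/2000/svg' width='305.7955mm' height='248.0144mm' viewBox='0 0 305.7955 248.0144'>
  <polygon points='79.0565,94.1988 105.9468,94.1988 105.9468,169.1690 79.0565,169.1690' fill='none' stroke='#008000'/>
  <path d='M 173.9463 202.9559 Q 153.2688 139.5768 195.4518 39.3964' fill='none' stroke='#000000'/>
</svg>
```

viewBox `0 0 305.7955 248.0144` with mm width/height → 1 unit = 1 mm. Flip: y_m = 248.0144 − y_svg.

**Shape 1** — `<polygon>` rectangle, stroke `#008000` → engrave (S323, F2861). Machine vertices: (79.0565,153.8156) → (105.9468,153.8156) → (105.9468,78.8454) → (79.0565,78.8454) → (79.0565,153.8156). Closed: final G1 returns to the first vertex.

**Shape 2** — `<path>` quadratic bezier, stroke `#000000` → cut (S890, F1729). Control points (SVG): P0=(173.9463,202.9559), P1=(153.2688,139.5768), P2=(195.4518,39.3964); sampled at t=k/8. Machine vertices: (173.9463,45.0585) → (169.7591,61.4783) → (167.5363,79.0481) → (167.2779,97.7680) → (168.9839,117.6379) → (172.6543,138.6579) → (178.2891,160.8279) → (185.8882,184.1479) → (195.4518,208.6180). Open path.

G21
G90
G00 X79.0565 Y153.8156
M3 S323
G1 X105.9468 Y153.8156 F2861
G1 X105.9468 Y78.8454
G1 X79.0565 Y78.8454
G1 X79.0565 Y153.8156
M5
G00 X173.9463 Y45.0585
M3 S890
G1 X169.7591 Y61.4783 F1729
G1 X167.5363 Y79.0481
G1 X167.2779 Y97.7680
G1 X168.9839 Y117.6379
G1 X172.6543 Y138.6579
G1 X178.2891 Y160.8279
G1 X185.8882 Y184.1479
G1 X195.4518 Y208.6180
M5
G00 X0.0000 Y0.0000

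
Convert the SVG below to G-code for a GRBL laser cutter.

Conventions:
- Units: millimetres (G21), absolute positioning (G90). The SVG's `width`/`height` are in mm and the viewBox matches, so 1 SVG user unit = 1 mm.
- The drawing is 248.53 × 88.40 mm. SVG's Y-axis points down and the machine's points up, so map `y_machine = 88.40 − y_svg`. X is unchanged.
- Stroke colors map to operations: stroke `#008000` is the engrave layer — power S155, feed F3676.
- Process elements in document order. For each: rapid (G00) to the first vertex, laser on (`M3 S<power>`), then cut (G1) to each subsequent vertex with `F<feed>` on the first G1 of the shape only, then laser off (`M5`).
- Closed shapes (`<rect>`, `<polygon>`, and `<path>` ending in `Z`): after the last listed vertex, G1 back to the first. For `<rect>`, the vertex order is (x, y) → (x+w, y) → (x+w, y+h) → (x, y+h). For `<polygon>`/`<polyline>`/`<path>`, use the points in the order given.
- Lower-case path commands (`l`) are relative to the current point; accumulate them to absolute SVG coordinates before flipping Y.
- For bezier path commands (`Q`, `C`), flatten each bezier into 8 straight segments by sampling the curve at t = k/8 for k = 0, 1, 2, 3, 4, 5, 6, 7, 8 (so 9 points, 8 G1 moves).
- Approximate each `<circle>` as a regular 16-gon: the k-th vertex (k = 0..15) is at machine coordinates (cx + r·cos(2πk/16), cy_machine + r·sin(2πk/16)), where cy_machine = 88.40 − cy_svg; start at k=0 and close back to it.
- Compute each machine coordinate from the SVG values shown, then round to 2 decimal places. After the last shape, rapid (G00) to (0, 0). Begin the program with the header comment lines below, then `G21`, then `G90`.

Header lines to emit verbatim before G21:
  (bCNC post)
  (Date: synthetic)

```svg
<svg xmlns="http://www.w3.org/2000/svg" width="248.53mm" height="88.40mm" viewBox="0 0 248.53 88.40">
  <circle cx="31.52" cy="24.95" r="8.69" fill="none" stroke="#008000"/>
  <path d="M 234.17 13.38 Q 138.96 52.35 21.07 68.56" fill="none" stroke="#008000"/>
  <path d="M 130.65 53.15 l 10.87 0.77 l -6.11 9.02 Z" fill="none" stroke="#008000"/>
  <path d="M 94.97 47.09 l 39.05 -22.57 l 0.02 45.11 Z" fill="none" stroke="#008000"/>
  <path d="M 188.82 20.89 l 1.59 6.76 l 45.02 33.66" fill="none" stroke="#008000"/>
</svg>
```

(bCNC post)
(Date: synthetic)
G21
G90
G00 X40.21 Y63.45
M3 S155
G1 X39.55 Y66.78 F3676
G1 X37.66 Y69.59
G1 X34.85 Y71.48
G1 X31.52 Y72.14
G1 X28.19 Y71.48
G1 X25.38 Y69.59
G1 X23.49 Y66.78
G1 X22.83 Y63.45
G1 X23.49 Y60.12
G1 X25.38 Y57.31
G1 X28.19 Y55.42
G1 X31.52 Y54.76
G1 X34.85 Y55.42
G1 X37.66 Y57.31
G1 X39.55 Y60.12
G1 X40.21 Y63.45
M5
G00 X234.17 Y75.02
M3 S155
G1 X210.01 Y65.63 F3676
G1 X185.15 Y56.96
G1 X159.57 Y48.99
G1 X133.29 Y41.74
G1 X106.30 Y35.20
G1 X78.60 Y29.37
G1 X50.19 Y24.25
G1 X21.07 Y19.84
M5
G00 X130.65 Y35.25
M3 S155
G1 X141.52 Y34.48 F3676
G1 X135.41 Y25.46
G1 X130.65 Y35.25
M5
G00 X94.97 Y41.31
M3 S155
G1 X134.02 Y63.88 F3676
G1 X134.04 Y18.77
G1 X94.97 Y41.31
M5
G00 X188.82 Y67.51
M3 S155
G1 X190.41 Y60.75 F3676
G1 X235.43 Y27.09
M5
G00 X0.00 Y0.00

viewBox `0 0 248.53 88.40` with mm width/height → 1 unit = 1 mm. Flip: y_m = 88.40 − y_svg.

**Shape 1** — `<circle>` circle, stroke `#008000` → engrave (S155, F3676). Machine vertices: (40.21,63.45) → (39.55,66.78) → (37.66,69.59) → (34.85,71.48) → (31.52,72.14) → (28.19,71.48) → (25.38,69.59) → (23.49,66.78) → (22.83,63.45) → (23.49,60.12) → (25.38,57.31) → (28.19,55.42) → (31.52,54.76) → (34.85,55.42) → (37.66,57.31) → (39.55,60.12) → (40.21,63.45). Closed: final G1 returns to the first vertex.

**Shape 2** — `<path>` quadratic bezier, stroke `#008000` → engrave (S155, F3676). Control points (SVG): P0=(234.17,13.38), P1=(138.96,52.35), P2=(21.07,68.56); sampled at t=k/8. Machine vertices: (234.17,75.02) → (210.01,65.63) → (185.15,56.96) → (159.57,48.99) → (133.29,41.74) → (106.30,35.20) → (78.60,29.37) → (50.19,24.25) → (21.07,19.84). Open path.

**Shape 3** — `<path>` regular polygon, stroke `#008000` → engrave (S155, F3676). Machine vertices: (130.65,35.25) → (141.52,34.48) → (135.41,25.46) → (130.65,35.25). Closed: final G1 returns to the first vertex.

**Shape 4** — `<path>` regular polygon, stroke `#008000` → engrave (S155, F3676). Machine vertices: (94.97,41.31) → (134.02,63.88) → (134.04,18.77) → (94.97,41.31). Closed: final G1 returns to the first vertex.

**Shape 5** — `<path>` open polyline, stroke `#008000` → engrave (S155, F3676). Machine vertices: (188.82,67.51) → (190.41,60.75) → (235.43,27.09). Open path.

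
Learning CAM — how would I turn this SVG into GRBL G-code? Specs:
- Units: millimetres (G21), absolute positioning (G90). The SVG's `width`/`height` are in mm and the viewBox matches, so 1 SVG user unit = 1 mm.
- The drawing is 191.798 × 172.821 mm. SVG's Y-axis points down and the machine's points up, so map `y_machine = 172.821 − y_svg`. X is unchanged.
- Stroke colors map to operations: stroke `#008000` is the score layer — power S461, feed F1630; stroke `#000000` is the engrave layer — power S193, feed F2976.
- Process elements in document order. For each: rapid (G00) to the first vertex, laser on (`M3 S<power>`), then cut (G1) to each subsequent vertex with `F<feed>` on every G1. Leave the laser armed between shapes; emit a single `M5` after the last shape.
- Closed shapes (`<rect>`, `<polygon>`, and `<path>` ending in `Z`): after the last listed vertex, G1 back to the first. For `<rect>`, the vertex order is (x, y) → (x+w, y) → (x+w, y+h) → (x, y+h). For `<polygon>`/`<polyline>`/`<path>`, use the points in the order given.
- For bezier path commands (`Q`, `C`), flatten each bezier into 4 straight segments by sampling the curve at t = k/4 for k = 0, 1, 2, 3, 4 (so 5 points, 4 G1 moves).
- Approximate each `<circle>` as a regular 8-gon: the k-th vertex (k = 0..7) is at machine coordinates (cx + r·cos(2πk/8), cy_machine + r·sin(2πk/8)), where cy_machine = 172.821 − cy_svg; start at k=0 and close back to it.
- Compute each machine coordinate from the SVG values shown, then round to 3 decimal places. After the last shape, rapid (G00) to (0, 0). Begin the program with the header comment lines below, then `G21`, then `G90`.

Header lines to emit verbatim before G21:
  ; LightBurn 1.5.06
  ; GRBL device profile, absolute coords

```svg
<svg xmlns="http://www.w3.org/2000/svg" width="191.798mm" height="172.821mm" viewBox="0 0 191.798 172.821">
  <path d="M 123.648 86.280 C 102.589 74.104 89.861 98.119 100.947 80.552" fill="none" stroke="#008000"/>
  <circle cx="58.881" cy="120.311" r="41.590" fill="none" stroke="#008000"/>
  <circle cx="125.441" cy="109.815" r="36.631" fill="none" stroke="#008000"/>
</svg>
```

viewBox `0 0 191.798 172.821` with mm width/height → 1 unit = 1 mm. Flip: y_m = 172.821 − y_svg.

**Shape 1** — `<path>` cubic bezier, stroke `#008000` → score (S461, F1630). Control points (SVG): P0=(123.648,86.280), P1=(102.589,74.104), P2=(89.861,98.119), P3=(100.947,80.552); sampled at t=k/4. Machine vertices: (123.648,86.541) → (109.658,90.102) → (100.243,87.383) → (96.856,85.675) → (100.947,92.269). Open path.

**Shape 2** — `<circle>` circle, stroke `#008000` → score (S461, F1630). Machine vertices: (100.471,52.510) → (88.290,81.919) → (58.881,94.100) → (29.472,81.919) → (17.291,52.510) → (29.472,23.101) → (58.881,10.920) → (88.290,23.101) → (100.471,52.510). Closed: final G1 returns to the first vertex.

**Shape 3** — `<circle>` circle, stroke `#008000` → score (S461, F1630). Machine vertices: (162.072,63.006) → (151.343,88.908) → (125.441,99.637) → (99.539,88.908) → (88.810,63.006) → (99.539,37.104) → (125.441,26.375) → (151.343,37.104) → (162.072,63.006). Closed: final G1 returns to the first vertex.

; LightBurn 1.5.06
; GRBL device profile, absolute coords
G21
G90
G00 X123.648 Y86.541
M3 S461
G1 X109.658 Y90.102 F1630
G1 X100.243 Y87.383 F1630
G1 X96.856 Y85.675 F1630
G1 X100.947 Y92.269 F1630
G00 X100.471 Y52.510
M3 S461
G1 X88.290 Y81.919 F1630
G1 X58.881 Y94.100 F1630
G1 X29.472 Y81.919 F1630
G1 X17.291 Y52.510 F1630
G1 X29.472 Y23.101 F1630
G1 X58.881 Y10.920 F1630
G1 X88.290 Y23.101 F1630
G1 X100.471 Y52.510 F1630
G00 X162.072 Y63.006
M3 S461
G1 X151.343 Y88.908 F1630
G1 X125.441 Y99.637 F1630
G1 X99.539 Y88.908 F1630
G1 X88.810 Y63.006 F1630
G1 X99.539 Y37.104 F1630
G1 X125.441 Y26.375 F1630
G1 X151.343 Y37.104 F1630
G1 X162.072 Y63.006 F1630
M5
G00 X0.000 Y0.000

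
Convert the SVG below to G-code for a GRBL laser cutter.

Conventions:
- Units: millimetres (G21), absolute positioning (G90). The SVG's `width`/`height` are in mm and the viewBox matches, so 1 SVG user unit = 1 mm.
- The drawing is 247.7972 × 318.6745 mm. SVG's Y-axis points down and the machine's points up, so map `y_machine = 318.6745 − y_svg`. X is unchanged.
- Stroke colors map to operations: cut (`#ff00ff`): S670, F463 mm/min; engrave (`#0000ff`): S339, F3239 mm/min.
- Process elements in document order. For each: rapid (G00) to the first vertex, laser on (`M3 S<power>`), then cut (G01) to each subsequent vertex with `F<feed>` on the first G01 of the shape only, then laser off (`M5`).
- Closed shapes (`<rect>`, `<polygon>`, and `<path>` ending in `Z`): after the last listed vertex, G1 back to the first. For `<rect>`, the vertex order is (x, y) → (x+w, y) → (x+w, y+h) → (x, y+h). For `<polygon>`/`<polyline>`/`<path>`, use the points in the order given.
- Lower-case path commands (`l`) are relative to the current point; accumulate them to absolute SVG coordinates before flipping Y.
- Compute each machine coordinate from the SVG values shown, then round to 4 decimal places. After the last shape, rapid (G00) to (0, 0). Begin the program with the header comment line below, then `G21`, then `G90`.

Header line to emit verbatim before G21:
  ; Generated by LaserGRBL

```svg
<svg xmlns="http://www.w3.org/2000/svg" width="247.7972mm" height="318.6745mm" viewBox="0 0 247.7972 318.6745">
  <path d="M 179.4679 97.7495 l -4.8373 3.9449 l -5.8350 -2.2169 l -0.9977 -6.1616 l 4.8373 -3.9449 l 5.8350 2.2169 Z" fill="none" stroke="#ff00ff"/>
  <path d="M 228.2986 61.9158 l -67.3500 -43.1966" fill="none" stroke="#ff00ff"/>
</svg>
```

viewBox `0 0 247.7972 318.6745` with mm width/height → 1 unit = 1 mm. Flip: y_m = 318.6745 − y_svg.

**Shape 1** — `<path>` regular polygon, stroke `#ff00ff` → cut (S670, F463). Machine vertices: (179.4679,220.9250) → (174.6306,216.9801) → (168.7956,219.1970) → (167.7979,225.3586) → (172.6352,229.3035) → (178.4702,227.0866) → (179.4679,220.9250). Closed: final G1 returns to the first vertex.

**Shape 2** — `<path>` line segment, stroke `#ff00ff` → cut (S670, F463). Machine vertices: (228.2986,256.7587) → (160.9486,299.9553). Open path.

; Generated by LaserGRBL
G21
G90
G00 X179.4679 Y220.9250
M3 S670
G01 X174.6306 Y216.9801 F463
G01 X168.7956 Y219.1970
G01 X167.7979 Y225.3586
G01 X172.6352 Y229.3035
G01 X178.4702 Y227.0866
G01 X179.4679 Y220.9250
M5
G00 X228.2986 Y256.7587
M3 S670
G01 X160.9486 Y299.9553 F463
M5
G00 X0.0000 Y0.0000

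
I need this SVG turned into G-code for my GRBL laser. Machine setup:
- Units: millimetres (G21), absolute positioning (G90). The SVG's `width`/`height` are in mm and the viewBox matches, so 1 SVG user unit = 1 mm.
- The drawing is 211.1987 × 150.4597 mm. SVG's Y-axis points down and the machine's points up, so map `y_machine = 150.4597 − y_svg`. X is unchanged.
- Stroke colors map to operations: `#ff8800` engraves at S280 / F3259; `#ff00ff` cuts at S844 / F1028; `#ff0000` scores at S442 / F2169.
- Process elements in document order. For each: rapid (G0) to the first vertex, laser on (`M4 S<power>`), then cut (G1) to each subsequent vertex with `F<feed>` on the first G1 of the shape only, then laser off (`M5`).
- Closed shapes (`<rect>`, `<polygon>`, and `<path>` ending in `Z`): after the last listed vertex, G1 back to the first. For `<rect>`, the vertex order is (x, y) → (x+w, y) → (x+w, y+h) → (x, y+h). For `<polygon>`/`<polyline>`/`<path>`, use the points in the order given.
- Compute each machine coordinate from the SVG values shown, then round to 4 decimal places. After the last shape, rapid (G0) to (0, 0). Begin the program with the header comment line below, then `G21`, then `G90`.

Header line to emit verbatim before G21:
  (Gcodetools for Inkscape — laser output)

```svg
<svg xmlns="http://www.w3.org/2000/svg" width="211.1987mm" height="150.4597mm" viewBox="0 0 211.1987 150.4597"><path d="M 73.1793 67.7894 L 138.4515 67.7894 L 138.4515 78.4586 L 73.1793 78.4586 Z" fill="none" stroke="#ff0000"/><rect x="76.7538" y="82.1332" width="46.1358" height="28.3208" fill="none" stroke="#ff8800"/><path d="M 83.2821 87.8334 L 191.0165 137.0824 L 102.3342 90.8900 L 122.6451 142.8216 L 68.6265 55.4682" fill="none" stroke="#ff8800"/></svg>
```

viewBox `0 0 211.1987 150.4597` with mm width/height → 1 unit = 1 mm. Flip: y_m = 150.4597 − y_svg.

**Shape 1** — `<path>` rectangle, stroke `#ff0000` → score (S442, F2169). Machine vertices: (73.1793,82.6703) → (138.4515,82.6703) → (138.4515,72.0011) → (73.1793,72.0011) → (73.1793,82.6703). Closed: final G1 returns to the first vertex.

**Shape 2** — `<rect>` rectangle, stroke `#ff8800` → engrave (S280, F3259). Machine vertices: (76.7538,68.3265) → (122.8896,68.3265) → (122.8896,40.0057) → (76.7538,40.0057) → (76.7538,68.3265). Closed: final G1 returns to the first vertex.

**Shape 3** — `<path>` open polyline, stroke `#ff8800` → engrave (S280, F3259). Machine vertices: (83.2821,62.6263) → (191.0165,13.3773) → (102.3342,59.5697) → (122.6451,7.6381) → (68.6265,94.9915). Open path.

(Gcodetools for Inkscape — laser output)
G21
G90
G0 X73.1793 Y82.6703
M4 S442
G1 X138.4515 Y82.6703 F2169
G1 X138.4515 Y72.0011
G1 X73.1793 Y72.0011
G1 X73.1793 Y82.6703
M5
G0 X76.7538 Y68.3265
M4 S280
G1 X122.8896 Y68.3265 F3259
G1 X122.8896 Y40.0057
G1 X76.7538 Y40.0057
G1 X76.7538 Y68.3265
M5
G0 X83.2821 Y62.6263
M4 S280
G1 X191.0165 Y13.3773 F3259
G1 X102.3342 Y59.5697
G1 X122.6451 Y7.6381
G1 X68.6265 Y94.9915
M5
G0 X0.0000 Y0.0000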